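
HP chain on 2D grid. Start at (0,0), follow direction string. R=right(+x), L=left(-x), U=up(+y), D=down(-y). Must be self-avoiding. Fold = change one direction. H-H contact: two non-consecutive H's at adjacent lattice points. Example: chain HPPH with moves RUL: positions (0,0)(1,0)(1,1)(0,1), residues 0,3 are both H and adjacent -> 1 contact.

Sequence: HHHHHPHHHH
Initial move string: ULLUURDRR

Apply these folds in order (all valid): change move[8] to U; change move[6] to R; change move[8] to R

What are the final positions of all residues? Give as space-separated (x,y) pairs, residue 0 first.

Initial moves: ULLUURDRR
Fold: move[8]->U => ULLUURDRU (positions: [(0, 0), (0, 1), (-1, 1), (-2, 1), (-2, 2), (-2, 3), (-1, 3), (-1, 2), (0, 2), (0, 3)])
Fold: move[6]->R => ULLUURRRU (positions: [(0, 0), (0, 1), (-1, 1), (-2, 1), (-2, 2), (-2, 3), (-1, 3), (0, 3), (1, 3), (1, 4)])
Fold: move[8]->R => ULLUURRRR (positions: [(0, 0), (0, 1), (-1, 1), (-2, 1), (-2, 2), (-2, 3), (-1, 3), (0, 3), (1, 3), (2, 3)])

Answer: (0,0) (0,1) (-1,1) (-2,1) (-2,2) (-2,3) (-1,3) (0,3) (1,3) (2,3)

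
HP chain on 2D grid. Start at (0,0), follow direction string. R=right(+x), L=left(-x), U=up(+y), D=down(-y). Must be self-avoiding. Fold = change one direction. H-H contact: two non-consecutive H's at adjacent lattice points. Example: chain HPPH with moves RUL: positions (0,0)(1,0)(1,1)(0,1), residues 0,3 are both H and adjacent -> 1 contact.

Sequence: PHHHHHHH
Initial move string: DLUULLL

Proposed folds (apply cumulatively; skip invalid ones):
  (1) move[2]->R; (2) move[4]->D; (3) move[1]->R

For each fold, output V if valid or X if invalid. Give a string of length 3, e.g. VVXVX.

Answer: XXV

Derivation:
Initial: DLUULLL -> [(0, 0), (0, -1), (-1, -1), (-1, 0), (-1, 1), (-2, 1), (-3, 1), (-4, 1)]
Fold 1: move[2]->R => DLRULLL INVALID (collision), skipped
Fold 2: move[4]->D => DLUUDLL INVALID (collision), skipped
Fold 3: move[1]->R => DRUULLL VALID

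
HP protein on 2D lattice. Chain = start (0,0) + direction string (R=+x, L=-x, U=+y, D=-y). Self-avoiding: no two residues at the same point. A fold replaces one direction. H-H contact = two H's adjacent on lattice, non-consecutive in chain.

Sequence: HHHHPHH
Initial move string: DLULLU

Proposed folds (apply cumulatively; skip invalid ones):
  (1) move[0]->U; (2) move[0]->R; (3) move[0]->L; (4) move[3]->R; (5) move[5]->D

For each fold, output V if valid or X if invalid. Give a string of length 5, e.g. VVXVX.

Answer: VXVXV

Derivation:
Initial: DLULLU -> [(0, 0), (0, -1), (-1, -1), (-1, 0), (-2, 0), (-3, 0), (-3, 1)]
Fold 1: move[0]->U => ULULLU VALID
Fold 2: move[0]->R => RLULLU INVALID (collision), skipped
Fold 3: move[0]->L => LLULLU VALID
Fold 4: move[3]->R => LLURLU INVALID (collision), skipped
Fold 5: move[5]->D => LLULLD VALID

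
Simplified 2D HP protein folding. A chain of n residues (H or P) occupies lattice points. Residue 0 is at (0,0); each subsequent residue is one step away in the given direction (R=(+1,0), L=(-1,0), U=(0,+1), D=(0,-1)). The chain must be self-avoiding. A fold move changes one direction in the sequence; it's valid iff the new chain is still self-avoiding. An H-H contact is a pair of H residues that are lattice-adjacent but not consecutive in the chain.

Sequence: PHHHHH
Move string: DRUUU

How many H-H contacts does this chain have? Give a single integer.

Answer: 0

Derivation:
Positions: [(0, 0), (0, -1), (1, -1), (1, 0), (1, 1), (1, 2)]
No H-H contacts found.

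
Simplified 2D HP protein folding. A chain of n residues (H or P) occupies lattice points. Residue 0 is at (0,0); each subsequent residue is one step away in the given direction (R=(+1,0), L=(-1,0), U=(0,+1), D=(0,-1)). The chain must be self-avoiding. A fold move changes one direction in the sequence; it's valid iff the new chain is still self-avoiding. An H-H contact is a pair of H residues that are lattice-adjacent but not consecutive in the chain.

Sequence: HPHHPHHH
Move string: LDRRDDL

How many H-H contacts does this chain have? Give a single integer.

Positions: [(0, 0), (-1, 0), (-1, -1), (0, -1), (1, -1), (1, -2), (1, -3), (0, -3)]
H-H contact: residue 0 @(0,0) - residue 3 @(0, -1)

Answer: 1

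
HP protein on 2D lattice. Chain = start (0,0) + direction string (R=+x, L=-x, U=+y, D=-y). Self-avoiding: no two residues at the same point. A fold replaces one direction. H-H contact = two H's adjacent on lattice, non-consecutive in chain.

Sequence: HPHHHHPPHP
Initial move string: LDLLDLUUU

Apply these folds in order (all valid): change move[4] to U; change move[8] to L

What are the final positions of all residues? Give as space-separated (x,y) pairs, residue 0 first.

Initial moves: LDLLDLUUU
Fold: move[4]->U => LDLLULUUU (positions: [(0, 0), (-1, 0), (-1, -1), (-2, -1), (-3, -1), (-3, 0), (-4, 0), (-4, 1), (-4, 2), (-4, 3)])
Fold: move[8]->L => LDLLULUUL (positions: [(0, 0), (-1, 0), (-1, -1), (-2, -1), (-3, -1), (-3, 0), (-4, 0), (-4, 1), (-4, 2), (-5, 2)])

Answer: (0,0) (-1,0) (-1,-1) (-2,-1) (-3,-1) (-3,0) (-4,0) (-4,1) (-4,2) (-5,2)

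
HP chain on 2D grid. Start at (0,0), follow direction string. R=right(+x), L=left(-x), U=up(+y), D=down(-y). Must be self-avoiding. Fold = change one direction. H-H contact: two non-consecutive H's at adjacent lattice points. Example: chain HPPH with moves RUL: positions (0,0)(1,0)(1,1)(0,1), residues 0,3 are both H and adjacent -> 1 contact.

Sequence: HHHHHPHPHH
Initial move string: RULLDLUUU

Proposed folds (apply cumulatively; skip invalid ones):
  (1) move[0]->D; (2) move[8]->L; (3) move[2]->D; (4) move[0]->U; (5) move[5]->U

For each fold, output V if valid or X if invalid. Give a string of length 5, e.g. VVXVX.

Initial: RULLDLUUU -> [(0, 0), (1, 0), (1, 1), (0, 1), (-1, 1), (-1, 0), (-2, 0), (-2, 1), (-2, 2), (-2, 3)]
Fold 1: move[0]->D => DULLDLUUU INVALID (collision), skipped
Fold 2: move[8]->L => RULLDLUUL VALID
Fold 3: move[2]->D => RUDLDLUUL INVALID (collision), skipped
Fold 4: move[0]->U => UULLDLUUL VALID
Fold 5: move[5]->U => UULLDUUUL INVALID (collision), skipped

Answer: XVXVX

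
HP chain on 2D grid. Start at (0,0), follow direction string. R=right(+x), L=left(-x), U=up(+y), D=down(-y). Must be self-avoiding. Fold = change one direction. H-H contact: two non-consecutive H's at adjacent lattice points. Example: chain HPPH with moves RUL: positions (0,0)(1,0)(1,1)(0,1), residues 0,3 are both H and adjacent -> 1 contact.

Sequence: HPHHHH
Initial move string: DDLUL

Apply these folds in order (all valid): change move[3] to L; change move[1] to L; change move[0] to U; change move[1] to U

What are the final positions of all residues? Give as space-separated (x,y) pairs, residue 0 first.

Answer: (0,0) (0,1) (0,2) (-1,2) (-2,2) (-3,2)

Derivation:
Initial moves: DDLUL
Fold: move[3]->L => DDLLL (positions: [(0, 0), (0, -1), (0, -2), (-1, -2), (-2, -2), (-3, -2)])
Fold: move[1]->L => DLLLL (positions: [(0, 0), (0, -1), (-1, -1), (-2, -1), (-3, -1), (-4, -1)])
Fold: move[0]->U => ULLLL (positions: [(0, 0), (0, 1), (-1, 1), (-2, 1), (-3, 1), (-4, 1)])
Fold: move[1]->U => UULLL (positions: [(0, 0), (0, 1), (0, 2), (-1, 2), (-2, 2), (-3, 2)])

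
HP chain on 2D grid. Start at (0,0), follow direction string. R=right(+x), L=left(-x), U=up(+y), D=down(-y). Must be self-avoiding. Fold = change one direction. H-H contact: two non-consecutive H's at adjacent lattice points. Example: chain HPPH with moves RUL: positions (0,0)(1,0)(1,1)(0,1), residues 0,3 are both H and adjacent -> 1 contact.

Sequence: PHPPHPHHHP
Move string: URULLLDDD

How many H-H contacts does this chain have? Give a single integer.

Positions: [(0, 0), (0, 1), (1, 1), (1, 2), (0, 2), (-1, 2), (-2, 2), (-2, 1), (-2, 0), (-2, -1)]
H-H contact: residue 1 @(0,1) - residue 4 @(0, 2)

Answer: 1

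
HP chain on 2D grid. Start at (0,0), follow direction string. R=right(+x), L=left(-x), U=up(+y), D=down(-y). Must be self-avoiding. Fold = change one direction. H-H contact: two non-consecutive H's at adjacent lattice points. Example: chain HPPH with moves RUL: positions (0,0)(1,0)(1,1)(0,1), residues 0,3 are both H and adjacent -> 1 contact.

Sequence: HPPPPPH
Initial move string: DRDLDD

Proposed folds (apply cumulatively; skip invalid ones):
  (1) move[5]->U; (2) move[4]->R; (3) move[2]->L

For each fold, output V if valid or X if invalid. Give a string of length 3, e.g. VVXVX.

Answer: XXX

Derivation:
Initial: DRDLDD -> [(0, 0), (0, -1), (1, -1), (1, -2), (0, -2), (0, -3), (0, -4)]
Fold 1: move[5]->U => DRDLDU INVALID (collision), skipped
Fold 2: move[4]->R => DRDLRD INVALID (collision), skipped
Fold 3: move[2]->L => DRLLDD INVALID (collision), skipped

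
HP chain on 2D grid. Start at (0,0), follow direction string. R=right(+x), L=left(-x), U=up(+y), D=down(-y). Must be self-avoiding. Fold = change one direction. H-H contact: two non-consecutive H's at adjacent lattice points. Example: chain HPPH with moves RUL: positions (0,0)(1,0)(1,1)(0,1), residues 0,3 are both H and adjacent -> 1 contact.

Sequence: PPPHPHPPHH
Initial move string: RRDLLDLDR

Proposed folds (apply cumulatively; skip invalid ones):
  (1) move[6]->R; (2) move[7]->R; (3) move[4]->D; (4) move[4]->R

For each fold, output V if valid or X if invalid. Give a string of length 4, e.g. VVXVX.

Answer: VVVX

Derivation:
Initial: RRDLLDLDR -> [(0, 0), (1, 0), (2, 0), (2, -1), (1, -1), (0, -1), (0, -2), (-1, -2), (-1, -3), (0, -3)]
Fold 1: move[6]->R => RRDLLDRDR VALID
Fold 2: move[7]->R => RRDLLDRRR VALID
Fold 3: move[4]->D => RRDLDDRRR VALID
Fold 4: move[4]->R => RRDLRDRRR INVALID (collision), skipped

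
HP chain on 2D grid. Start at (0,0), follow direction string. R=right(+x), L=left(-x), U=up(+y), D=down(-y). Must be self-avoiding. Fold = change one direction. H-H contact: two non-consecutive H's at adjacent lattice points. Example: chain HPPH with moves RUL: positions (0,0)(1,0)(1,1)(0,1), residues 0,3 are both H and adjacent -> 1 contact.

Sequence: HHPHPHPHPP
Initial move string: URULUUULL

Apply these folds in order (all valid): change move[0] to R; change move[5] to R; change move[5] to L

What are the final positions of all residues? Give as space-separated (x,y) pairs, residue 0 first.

Answer: (0,0) (1,0) (2,0) (2,1) (1,1) (1,2) (0,2) (0,3) (-1,3) (-2,3)

Derivation:
Initial moves: URULUUULL
Fold: move[0]->R => RRULUUULL (positions: [(0, 0), (1, 0), (2, 0), (2, 1), (1, 1), (1, 2), (1, 3), (1, 4), (0, 4), (-1, 4)])
Fold: move[5]->R => RRULURULL (positions: [(0, 0), (1, 0), (2, 0), (2, 1), (1, 1), (1, 2), (2, 2), (2, 3), (1, 3), (0, 3)])
Fold: move[5]->L => RRULULULL (positions: [(0, 0), (1, 0), (2, 0), (2, 1), (1, 1), (1, 2), (0, 2), (0, 3), (-1, 3), (-2, 3)])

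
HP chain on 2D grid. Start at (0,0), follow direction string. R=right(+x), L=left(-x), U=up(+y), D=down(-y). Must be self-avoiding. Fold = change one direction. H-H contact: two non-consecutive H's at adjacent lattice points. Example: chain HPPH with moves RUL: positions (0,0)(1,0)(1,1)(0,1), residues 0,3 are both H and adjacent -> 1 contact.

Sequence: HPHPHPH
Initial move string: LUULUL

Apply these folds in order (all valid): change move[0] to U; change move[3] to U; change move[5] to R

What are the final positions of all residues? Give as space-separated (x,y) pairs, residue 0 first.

Initial moves: LUULUL
Fold: move[0]->U => UUULUL (positions: [(0, 0), (0, 1), (0, 2), (0, 3), (-1, 3), (-1, 4), (-2, 4)])
Fold: move[3]->U => UUUUUL (positions: [(0, 0), (0, 1), (0, 2), (0, 3), (0, 4), (0, 5), (-1, 5)])
Fold: move[5]->R => UUUUUR (positions: [(0, 0), (0, 1), (0, 2), (0, 3), (0, 4), (0, 5), (1, 5)])

Answer: (0,0) (0,1) (0,2) (0,3) (0,4) (0,5) (1,5)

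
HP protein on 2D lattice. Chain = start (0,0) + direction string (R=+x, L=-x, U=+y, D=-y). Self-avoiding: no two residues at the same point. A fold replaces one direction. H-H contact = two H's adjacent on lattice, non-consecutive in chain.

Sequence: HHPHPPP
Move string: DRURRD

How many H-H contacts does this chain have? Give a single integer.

Answer: 1

Derivation:
Positions: [(0, 0), (0, -1), (1, -1), (1, 0), (2, 0), (3, 0), (3, -1)]
H-H contact: residue 0 @(0,0) - residue 3 @(1, 0)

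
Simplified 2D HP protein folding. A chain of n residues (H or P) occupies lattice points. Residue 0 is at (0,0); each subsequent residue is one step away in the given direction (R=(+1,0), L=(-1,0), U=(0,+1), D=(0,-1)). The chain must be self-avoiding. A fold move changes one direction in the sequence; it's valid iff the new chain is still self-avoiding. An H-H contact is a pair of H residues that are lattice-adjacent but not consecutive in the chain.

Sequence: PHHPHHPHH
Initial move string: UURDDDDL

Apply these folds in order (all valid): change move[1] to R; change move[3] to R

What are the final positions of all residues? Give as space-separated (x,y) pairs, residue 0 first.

Answer: (0,0) (0,1) (1,1) (2,1) (3,1) (3,0) (3,-1) (3,-2) (2,-2)

Derivation:
Initial moves: UURDDDDL
Fold: move[1]->R => URRDDDDL (positions: [(0, 0), (0, 1), (1, 1), (2, 1), (2, 0), (2, -1), (2, -2), (2, -3), (1, -3)])
Fold: move[3]->R => URRRDDDL (positions: [(0, 0), (0, 1), (1, 1), (2, 1), (3, 1), (3, 0), (3, -1), (3, -2), (2, -2)])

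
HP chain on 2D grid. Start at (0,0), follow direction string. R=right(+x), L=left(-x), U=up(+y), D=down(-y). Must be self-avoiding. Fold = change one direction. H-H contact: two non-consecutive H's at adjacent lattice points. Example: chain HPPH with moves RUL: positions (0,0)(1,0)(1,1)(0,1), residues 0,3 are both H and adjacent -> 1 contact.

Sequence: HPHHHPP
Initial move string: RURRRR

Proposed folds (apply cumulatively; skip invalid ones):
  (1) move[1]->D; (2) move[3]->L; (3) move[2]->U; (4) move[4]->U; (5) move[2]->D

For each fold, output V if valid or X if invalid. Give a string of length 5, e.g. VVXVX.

Initial: RURRRR -> [(0, 0), (1, 0), (1, 1), (2, 1), (3, 1), (4, 1), (5, 1)]
Fold 1: move[1]->D => RDRRRR VALID
Fold 2: move[3]->L => RDRLRR INVALID (collision), skipped
Fold 3: move[2]->U => RDURRR INVALID (collision), skipped
Fold 4: move[4]->U => RDRRUR VALID
Fold 5: move[2]->D => RDDRUR VALID

Answer: VXXVV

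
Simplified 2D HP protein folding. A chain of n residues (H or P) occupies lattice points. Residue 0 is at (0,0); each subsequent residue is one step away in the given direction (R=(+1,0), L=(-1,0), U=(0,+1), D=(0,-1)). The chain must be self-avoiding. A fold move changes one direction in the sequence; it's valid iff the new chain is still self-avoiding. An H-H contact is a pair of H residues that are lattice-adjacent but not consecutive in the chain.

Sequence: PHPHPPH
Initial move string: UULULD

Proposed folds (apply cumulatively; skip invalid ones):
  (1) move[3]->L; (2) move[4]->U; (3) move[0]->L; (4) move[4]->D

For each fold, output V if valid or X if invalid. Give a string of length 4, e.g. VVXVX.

Answer: VXVV

Derivation:
Initial: UULULD -> [(0, 0), (0, 1), (0, 2), (-1, 2), (-1, 3), (-2, 3), (-2, 2)]
Fold 1: move[3]->L => UULLLD VALID
Fold 2: move[4]->U => UULLUD INVALID (collision), skipped
Fold 3: move[0]->L => LULLLD VALID
Fold 4: move[4]->D => LULLDD VALID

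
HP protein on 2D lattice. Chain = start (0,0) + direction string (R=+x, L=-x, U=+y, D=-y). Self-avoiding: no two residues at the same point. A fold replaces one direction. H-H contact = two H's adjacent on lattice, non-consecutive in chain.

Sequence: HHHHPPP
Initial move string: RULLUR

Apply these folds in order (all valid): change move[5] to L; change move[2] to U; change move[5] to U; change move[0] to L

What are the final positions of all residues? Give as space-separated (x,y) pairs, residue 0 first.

Answer: (0,0) (-1,0) (-1,1) (-1,2) (-2,2) (-2,3) (-2,4)

Derivation:
Initial moves: RULLUR
Fold: move[5]->L => RULLUL (positions: [(0, 0), (1, 0), (1, 1), (0, 1), (-1, 1), (-1, 2), (-2, 2)])
Fold: move[2]->U => RUULUL (positions: [(0, 0), (1, 0), (1, 1), (1, 2), (0, 2), (0, 3), (-1, 3)])
Fold: move[5]->U => RUULUU (positions: [(0, 0), (1, 0), (1, 1), (1, 2), (0, 2), (0, 3), (0, 4)])
Fold: move[0]->L => LUULUU (positions: [(0, 0), (-1, 0), (-1, 1), (-1, 2), (-2, 2), (-2, 3), (-2, 4)])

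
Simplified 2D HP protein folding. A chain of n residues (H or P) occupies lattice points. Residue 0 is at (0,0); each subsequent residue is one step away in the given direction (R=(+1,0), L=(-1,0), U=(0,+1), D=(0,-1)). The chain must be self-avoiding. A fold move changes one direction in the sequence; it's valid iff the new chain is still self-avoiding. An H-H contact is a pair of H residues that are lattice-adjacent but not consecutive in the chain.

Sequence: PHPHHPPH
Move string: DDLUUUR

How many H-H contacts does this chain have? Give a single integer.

Answer: 1

Derivation:
Positions: [(0, 0), (0, -1), (0, -2), (-1, -2), (-1, -1), (-1, 0), (-1, 1), (0, 1)]
H-H contact: residue 1 @(0,-1) - residue 4 @(-1, -1)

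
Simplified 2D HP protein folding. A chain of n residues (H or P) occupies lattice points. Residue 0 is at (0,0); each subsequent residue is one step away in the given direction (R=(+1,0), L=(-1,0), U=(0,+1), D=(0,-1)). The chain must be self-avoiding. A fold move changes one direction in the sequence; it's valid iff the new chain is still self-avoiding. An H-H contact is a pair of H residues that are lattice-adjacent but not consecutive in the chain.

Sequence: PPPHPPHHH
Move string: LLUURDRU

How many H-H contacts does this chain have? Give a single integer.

Answer: 1

Derivation:
Positions: [(0, 0), (-1, 0), (-2, 0), (-2, 1), (-2, 2), (-1, 2), (-1, 1), (0, 1), (0, 2)]
H-H contact: residue 3 @(-2,1) - residue 6 @(-1, 1)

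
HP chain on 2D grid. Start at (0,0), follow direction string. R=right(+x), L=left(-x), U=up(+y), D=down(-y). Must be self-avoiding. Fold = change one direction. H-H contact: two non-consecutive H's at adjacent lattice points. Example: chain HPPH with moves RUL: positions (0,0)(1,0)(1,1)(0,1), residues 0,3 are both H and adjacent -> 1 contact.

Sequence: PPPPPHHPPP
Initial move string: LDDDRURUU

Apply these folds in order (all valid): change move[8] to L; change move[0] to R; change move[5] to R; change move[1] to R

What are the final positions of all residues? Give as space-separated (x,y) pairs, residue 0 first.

Answer: (0,0) (1,0) (2,0) (2,-1) (2,-2) (3,-2) (4,-2) (5,-2) (5,-1) (4,-1)

Derivation:
Initial moves: LDDDRURUU
Fold: move[8]->L => LDDDRURUL (positions: [(0, 0), (-1, 0), (-1, -1), (-1, -2), (-1, -3), (0, -3), (0, -2), (1, -2), (1, -1), (0, -1)])
Fold: move[0]->R => RDDDRURUL (positions: [(0, 0), (1, 0), (1, -1), (1, -2), (1, -3), (2, -3), (2, -2), (3, -2), (3, -1), (2, -1)])
Fold: move[5]->R => RDDDRRRUL (positions: [(0, 0), (1, 0), (1, -1), (1, -2), (1, -3), (2, -3), (3, -3), (4, -3), (4, -2), (3, -2)])
Fold: move[1]->R => RRDDRRRUL (positions: [(0, 0), (1, 0), (2, 0), (2, -1), (2, -2), (3, -2), (4, -2), (5, -2), (5, -1), (4, -1)])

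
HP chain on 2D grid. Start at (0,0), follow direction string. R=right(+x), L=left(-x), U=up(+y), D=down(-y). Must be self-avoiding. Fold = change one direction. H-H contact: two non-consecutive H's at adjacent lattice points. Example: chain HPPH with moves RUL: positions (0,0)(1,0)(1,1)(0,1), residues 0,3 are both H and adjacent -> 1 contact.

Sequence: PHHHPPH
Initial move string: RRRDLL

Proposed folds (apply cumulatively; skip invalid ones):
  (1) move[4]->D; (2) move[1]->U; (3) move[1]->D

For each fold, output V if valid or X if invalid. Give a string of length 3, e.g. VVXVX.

Initial: RRRDLL -> [(0, 0), (1, 0), (2, 0), (3, 0), (3, -1), (2, -1), (1, -1)]
Fold 1: move[4]->D => RRRDDL VALID
Fold 2: move[1]->U => RURDDL VALID
Fold 3: move[1]->D => RDRDDL VALID

Answer: VVV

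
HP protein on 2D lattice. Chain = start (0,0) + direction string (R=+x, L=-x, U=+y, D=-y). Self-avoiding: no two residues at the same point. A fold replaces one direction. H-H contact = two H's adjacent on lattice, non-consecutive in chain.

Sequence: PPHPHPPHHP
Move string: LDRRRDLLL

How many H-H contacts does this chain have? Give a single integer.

Answer: 1

Derivation:
Positions: [(0, 0), (-1, 0), (-1, -1), (0, -1), (1, -1), (2, -1), (2, -2), (1, -2), (0, -2), (-1, -2)]
H-H contact: residue 4 @(1,-1) - residue 7 @(1, -2)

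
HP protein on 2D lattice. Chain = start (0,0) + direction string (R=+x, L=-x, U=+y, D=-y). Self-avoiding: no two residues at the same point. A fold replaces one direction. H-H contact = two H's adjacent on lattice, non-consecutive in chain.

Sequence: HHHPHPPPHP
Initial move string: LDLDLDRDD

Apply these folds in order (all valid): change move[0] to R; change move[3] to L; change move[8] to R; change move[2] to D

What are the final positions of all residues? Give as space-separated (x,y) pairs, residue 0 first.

Answer: (0,0) (1,0) (1,-1) (1,-2) (0,-2) (-1,-2) (-1,-3) (0,-3) (0,-4) (1,-4)

Derivation:
Initial moves: LDLDLDRDD
Fold: move[0]->R => RDLDLDRDD (positions: [(0, 0), (1, 0), (1, -1), (0, -1), (0, -2), (-1, -2), (-1, -3), (0, -3), (0, -4), (0, -5)])
Fold: move[3]->L => RDLLLDRDD (positions: [(0, 0), (1, 0), (1, -1), (0, -1), (-1, -1), (-2, -1), (-2, -2), (-1, -2), (-1, -3), (-1, -4)])
Fold: move[8]->R => RDLLLDRDR (positions: [(0, 0), (1, 0), (1, -1), (0, -1), (-1, -1), (-2, -1), (-2, -2), (-1, -2), (-1, -3), (0, -3)])
Fold: move[2]->D => RDDLLDRDR (positions: [(0, 0), (1, 0), (1, -1), (1, -2), (0, -2), (-1, -2), (-1, -3), (0, -3), (0, -4), (1, -4)])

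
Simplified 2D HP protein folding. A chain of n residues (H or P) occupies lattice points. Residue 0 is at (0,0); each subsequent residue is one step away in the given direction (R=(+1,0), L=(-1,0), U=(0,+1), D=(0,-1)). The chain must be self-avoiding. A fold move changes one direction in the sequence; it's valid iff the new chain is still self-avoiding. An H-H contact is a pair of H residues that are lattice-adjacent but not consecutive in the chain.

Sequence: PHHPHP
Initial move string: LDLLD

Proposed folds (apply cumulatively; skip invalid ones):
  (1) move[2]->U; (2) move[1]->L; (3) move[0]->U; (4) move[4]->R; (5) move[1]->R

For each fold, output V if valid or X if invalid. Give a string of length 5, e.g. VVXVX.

Initial: LDLLD -> [(0, 0), (-1, 0), (-1, -1), (-2, -1), (-3, -1), (-3, -2)]
Fold 1: move[2]->U => LDULD INVALID (collision), skipped
Fold 2: move[1]->L => LLLLD VALID
Fold 3: move[0]->U => ULLLD VALID
Fold 4: move[4]->R => ULLLR INVALID (collision), skipped
Fold 5: move[1]->R => URLLD INVALID (collision), skipped

Answer: XVVXX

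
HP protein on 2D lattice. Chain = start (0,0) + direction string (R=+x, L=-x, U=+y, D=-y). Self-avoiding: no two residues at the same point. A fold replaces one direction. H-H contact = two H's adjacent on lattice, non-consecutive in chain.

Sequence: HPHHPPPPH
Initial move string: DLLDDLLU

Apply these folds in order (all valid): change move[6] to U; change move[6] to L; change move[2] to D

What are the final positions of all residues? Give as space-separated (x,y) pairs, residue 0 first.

Answer: (0,0) (0,-1) (-1,-1) (-1,-2) (-1,-3) (-1,-4) (-2,-4) (-3,-4) (-3,-3)

Derivation:
Initial moves: DLLDDLLU
Fold: move[6]->U => DLLDDLUU (positions: [(0, 0), (0, -1), (-1, -1), (-2, -1), (-2, -2), (-2, -3), (-3, -3), (-3, -2), (-3, -1)])
Fold: move[6]->L => DLLDDLLU (positions: [(0, 0), (0, -1), (-1, -1), (-2, -1), (-2, -2), (-2, -3), (-3, -3), (-4, -3), (-4, -2)])
Fold: move[2]->D => DLDDDLLU (positions: [(0, 0), (0, -1), (-1, -1), (-1, -2), (-1, -3), (-1, -4), (-2, -4), (-3, -4), (-3, -3)])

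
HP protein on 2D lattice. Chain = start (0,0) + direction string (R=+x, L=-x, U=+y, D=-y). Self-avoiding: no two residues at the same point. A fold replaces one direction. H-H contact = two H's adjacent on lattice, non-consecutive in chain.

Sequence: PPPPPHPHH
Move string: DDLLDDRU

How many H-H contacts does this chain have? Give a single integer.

Answer: 1

Derivation:
Positions: [(0, 0), (0, -1), (0, -2), (-1, -2), (-2, -2), (-2, -3), (-2, -4), (-1, -4), (-1, -3)]
H-H contact: residue 5 @(-2,-3) - residue 8 @(-1, -3)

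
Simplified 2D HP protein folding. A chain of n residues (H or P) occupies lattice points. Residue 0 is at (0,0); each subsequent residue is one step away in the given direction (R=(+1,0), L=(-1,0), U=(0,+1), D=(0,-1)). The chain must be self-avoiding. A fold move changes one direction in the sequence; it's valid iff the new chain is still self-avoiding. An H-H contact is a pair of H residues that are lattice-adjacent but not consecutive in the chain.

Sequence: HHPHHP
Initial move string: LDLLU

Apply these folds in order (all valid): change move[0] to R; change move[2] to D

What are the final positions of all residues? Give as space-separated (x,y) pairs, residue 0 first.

Initial moves: LDLLU
Fold: move[0]->R => RDLLU (positions: [(0, 0), (1, 0), (1, -1), (0, -1), (-1, -1), (-1, 0)])
Fold: move[2]->D => RDDLU (positions: [(0, 0), (1, 0), (1, -1), (1, -2), (0, -2), (0, -1)])

Answer: (0,0) (1,0) (1,-1) (1,-2) (0,-2) (0,-1)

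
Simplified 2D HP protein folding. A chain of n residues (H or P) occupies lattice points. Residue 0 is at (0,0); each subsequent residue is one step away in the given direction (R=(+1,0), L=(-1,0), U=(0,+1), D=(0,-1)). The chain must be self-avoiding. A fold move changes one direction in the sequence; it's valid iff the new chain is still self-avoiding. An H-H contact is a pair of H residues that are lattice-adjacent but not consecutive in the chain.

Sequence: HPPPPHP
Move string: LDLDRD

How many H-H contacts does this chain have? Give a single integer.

Answer: 0

Derivation:
Positions: [(0, 0), (-1, 0), (-1, -1), (-2, -1), (-2, -2), (-1, -2), (-1, -3)]
No H-H contacts found.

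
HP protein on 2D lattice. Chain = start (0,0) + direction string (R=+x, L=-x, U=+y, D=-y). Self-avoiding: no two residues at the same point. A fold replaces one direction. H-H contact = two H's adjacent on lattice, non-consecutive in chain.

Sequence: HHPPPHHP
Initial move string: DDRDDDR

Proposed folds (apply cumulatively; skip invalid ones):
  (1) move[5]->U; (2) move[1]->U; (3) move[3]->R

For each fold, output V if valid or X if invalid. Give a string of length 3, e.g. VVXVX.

Initial: DDRDDDR -> [(0, 0), (0, -1), (0, -2), (1, -2), (1, -3), (1, -4), (1, -5), (2, -5)]
Fold 1: move[5]->U => DDRDDUR INVALID (collision), skipped
Fold 2: move[1]->U => DURDDDR INVALID (collision), skipped
Fold 3: move[3]->R => DDRRDDR VALID

Answer: XXV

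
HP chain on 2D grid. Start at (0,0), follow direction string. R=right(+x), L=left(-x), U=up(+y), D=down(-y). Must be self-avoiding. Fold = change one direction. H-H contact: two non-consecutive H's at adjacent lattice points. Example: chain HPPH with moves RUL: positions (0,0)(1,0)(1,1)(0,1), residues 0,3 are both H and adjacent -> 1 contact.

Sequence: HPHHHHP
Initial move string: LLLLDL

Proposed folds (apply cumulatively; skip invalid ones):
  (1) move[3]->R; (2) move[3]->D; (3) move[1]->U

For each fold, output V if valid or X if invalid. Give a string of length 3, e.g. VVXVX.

Initial: LLLLDL -> [(0, 0), (-1, 0), (-2, 0), (-3, 0), (-4, 0), (-4, -1), (-5, -1)]
Fold 1: move[3]->R => LLLRDL INVALID (collision), skipped
Fold 2: move[3]->D => LLLDDL VALID
Fold 3: move[1]->U => LULDDL VALID

Answer: XVV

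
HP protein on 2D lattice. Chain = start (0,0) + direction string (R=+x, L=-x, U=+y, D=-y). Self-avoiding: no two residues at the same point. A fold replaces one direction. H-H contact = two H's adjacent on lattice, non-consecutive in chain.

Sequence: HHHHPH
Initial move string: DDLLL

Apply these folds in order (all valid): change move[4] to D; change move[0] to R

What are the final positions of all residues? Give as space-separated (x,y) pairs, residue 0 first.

Initial moves: DDLLL
Fold: move[4]->D => DDLLD (positions: [(0, 0), (0, -1), (0, -2), (-1, -2), (-2, -2), (-2, -3)])
Fold: move[0]->R => RDLLD (positions: [(0, 0), (1, 0), (1, -1), (0, -1), (-1, -1), (-1, -2)])

Answer: (0,0) (1,0) (1,-1) (0,-1) (-1,-1) (-1,-2)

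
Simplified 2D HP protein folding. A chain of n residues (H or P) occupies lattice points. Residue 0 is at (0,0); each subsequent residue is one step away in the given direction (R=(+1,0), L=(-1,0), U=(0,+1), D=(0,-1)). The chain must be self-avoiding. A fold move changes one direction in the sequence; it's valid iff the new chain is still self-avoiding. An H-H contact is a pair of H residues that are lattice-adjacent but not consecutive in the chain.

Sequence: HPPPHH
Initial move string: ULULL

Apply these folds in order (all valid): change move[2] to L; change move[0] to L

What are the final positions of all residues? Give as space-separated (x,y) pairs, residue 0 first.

Answer: (0,0) (-1,0) (-2,0) (-3,0) (-4,0) (-5,0)

Derivation:
Initial moves: ULULL
Fold: move[2]->L => ULLLL (positions: [(0, 0), (0, 1), (-1, 1), (-2, 1), (-3, 1), (-4, 1)])
Fold: move[0]->L => LLLLL (positions: [(0, 0), (-1, 0), (-2, 0), (-3, 0), (-4, 0), (-5, 0)])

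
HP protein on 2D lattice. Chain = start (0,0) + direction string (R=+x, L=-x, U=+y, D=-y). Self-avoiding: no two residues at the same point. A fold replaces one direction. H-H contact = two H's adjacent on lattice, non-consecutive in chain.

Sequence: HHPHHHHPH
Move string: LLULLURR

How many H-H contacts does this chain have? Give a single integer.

Positions: [(0, 0), (-1, 0), (-2, 0), (-2, 1), (-3, 1), (-4, 1), (-4, 2), (-3, 2), (-2, 2)]
H-H contact: residue 3 @(-2,1) - residue 8 @(-2, 2)

Answer: 1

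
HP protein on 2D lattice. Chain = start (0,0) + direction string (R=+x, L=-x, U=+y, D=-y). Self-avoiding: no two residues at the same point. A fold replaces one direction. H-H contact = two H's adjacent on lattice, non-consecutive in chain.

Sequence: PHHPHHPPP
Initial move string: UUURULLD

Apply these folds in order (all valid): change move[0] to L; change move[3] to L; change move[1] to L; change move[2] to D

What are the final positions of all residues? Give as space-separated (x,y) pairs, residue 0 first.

Answer: (0,0) (-1,0) (-2,0) (-2,-1) (-3,-1) (-3,0) (-4,0) (-5,0) (-5,-1)

Derivation:
Initial moves: UUURULLD
Fold: move[0]->L => LUURULLD (positions: [(0, 0), (-1, 0), (-1, 1), (-1, 2), (0, 2), (0, 3), (-1, 3), (-2, 3), (-2, 2)])
Fold: move[3]->L => LUULULLD (positions: [(0, 0), (-1, 0), (-1, 1), (-1, 2), (-2, 2), (-2, 3), (-3, 3), (-4, 3), (-4, 2)])
Fold: move[1]->L => LLULULLD (positions: [(0, 0), (-1, 0), (-2, 0), (-2, 1), (-3, 1), (-3, 2), (-4, 2), (-5, 2), (-5, 1)])
Fold: move[2]->D => LLDLULLD (positions: [(0, 0), (-1, 0), (-2, 0), (-2, -1), (-3, -1), (-3, 0), (-4, 0), (-5, 0), (-5, -1)])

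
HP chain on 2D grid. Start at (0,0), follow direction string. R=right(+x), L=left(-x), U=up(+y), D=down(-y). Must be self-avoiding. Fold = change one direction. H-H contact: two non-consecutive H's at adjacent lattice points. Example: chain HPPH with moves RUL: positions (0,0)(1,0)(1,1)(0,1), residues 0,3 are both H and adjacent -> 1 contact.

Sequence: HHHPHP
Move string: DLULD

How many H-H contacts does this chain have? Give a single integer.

Answer: 0

Derivation:
Positions: [(0, 0), (0, -1), (-1, -1), (-1, 0), (-2, 0), (-2, -1)]
No H-H contacts found.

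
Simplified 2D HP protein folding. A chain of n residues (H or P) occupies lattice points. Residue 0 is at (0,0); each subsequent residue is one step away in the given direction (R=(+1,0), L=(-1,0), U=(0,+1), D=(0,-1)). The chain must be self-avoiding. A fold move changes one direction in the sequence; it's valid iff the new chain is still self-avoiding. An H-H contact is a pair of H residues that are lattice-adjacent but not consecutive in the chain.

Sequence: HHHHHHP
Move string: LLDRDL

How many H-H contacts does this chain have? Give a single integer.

Positions: [(0, 0), (-1, 0), (-2, 0), (-2, -1), (-1, -1), (-1, -2), (-2, -2)]
H-H contact: residue 1 @(-1,0) - residue 4 @(-1, -1)

Answer: 1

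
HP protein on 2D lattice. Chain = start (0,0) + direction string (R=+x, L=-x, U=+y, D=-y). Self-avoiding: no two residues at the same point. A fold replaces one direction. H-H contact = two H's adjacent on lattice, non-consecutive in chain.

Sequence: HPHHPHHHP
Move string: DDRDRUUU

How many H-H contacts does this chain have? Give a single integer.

Answer: 1

Derivation:
Positions: [(0, 0), (0, -1), (0, -2), (1, -2), (1, -3), (2, -3), (2, -2), (2, -1), (2, 0)]
H-H contact: residue 3 @(1,-2) - residue 6 @(2, -2)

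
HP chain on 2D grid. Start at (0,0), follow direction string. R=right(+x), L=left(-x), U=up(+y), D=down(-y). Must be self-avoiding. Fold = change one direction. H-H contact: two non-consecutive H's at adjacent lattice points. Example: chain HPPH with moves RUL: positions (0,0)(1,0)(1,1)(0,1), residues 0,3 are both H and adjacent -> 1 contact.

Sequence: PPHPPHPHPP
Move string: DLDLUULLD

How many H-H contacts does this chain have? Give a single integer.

Positions: [(0, 0), (0, -1), (-1, -1), (-1, -2), (-2, -2), (-2, -1), (-2, 0), (-3, 0), (-4, 0), (-4, -1)]
H-H contact: residue 2 @(-1,-1) - residue 5 @(-2, -1)

Answer: 1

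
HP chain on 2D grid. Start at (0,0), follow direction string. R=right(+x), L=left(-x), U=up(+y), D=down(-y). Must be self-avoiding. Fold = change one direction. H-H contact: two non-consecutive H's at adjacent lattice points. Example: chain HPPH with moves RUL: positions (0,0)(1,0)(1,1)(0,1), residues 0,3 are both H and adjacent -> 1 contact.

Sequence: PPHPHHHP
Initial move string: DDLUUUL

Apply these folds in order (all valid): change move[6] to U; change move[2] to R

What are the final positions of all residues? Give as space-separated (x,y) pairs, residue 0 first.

Initial moves: DDLUUUL
Fold: move[6]->U => DDLUUUU (positions: [(0, 0), (0, -1), (0, -2), (-1, -2), (-1, -1), (-1, 0), (-1, 1), (-1, 2)])
Fold: move[2]->R => DDRUUUU (positions: [(0, 0), (0, -1), (0, -2), (1, -2), (1, -1), (1, 0), (1, 1), (1, 2)])

Answer: (0,0) (0,-1) (0,-2) (1,-2) (1,-1) (1,0) (1,1) (1,2)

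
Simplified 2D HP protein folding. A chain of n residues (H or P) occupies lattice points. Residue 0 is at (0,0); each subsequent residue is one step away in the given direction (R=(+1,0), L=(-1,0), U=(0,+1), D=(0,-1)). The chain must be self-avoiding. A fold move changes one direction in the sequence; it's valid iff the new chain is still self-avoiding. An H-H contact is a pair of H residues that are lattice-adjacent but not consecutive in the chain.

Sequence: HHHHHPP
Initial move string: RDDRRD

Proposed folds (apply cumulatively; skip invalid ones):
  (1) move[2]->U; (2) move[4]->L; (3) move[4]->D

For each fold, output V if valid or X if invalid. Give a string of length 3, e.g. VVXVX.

Initial: RDDRRD -> [(0, 0), (1, 0), (1, -1), (1, -2), (2, -2), (3, -2), (3, -3)]
Fold 1: move[2]->U => RDURRD INVALID (collision), skipped
Fold 2: move[4]->L => RDDRLD INVALID (collision), skipped
Fold 3: move[4]->D => RDDRDD VALID

Answer: XXV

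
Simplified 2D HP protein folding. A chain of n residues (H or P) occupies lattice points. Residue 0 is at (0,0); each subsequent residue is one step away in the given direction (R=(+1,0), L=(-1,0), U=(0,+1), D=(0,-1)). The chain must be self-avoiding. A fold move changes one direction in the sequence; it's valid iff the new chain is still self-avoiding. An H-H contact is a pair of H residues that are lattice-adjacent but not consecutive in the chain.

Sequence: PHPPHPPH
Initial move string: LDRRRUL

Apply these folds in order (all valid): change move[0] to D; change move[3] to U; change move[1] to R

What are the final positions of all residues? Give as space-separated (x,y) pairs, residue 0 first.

Answer: (0,0) (0,-1) (1,-1) (2,-1) (2,0) (3,0) (3,1) (2,1)

Derivation:
Initial moves: LDRRRUL
Fold: move[0]->D => DDRRRUL (positions: [(0, 0), (0, -1), (0, -2), (1, -2), (2, -2), (3, -2), (3, -1), (2, -1)])
Fold: move[3]->U => DDRURUL (positions: [(0, 0), (0, -1), (0, -2), (1, -2), (1, -1), (2, -1), (2, 0), (1, 0)])
Fold: move[1]->R => DRRURUL (positions: [(0, 0), (0, -1), (1, -1), (2, -1), (2, 0), (3, 0), (3, 1), (2, 1)])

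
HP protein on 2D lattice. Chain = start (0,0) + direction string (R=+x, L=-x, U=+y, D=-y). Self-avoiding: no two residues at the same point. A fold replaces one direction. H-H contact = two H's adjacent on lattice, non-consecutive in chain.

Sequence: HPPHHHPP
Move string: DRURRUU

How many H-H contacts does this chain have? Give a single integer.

Answer: 1

Derivation:
Positions: [(0, 0), (0, -1), (1, -1), (1, 0), (2, 0), (3, 0), (3, 1), (3, 2)]
H-H contact: residue 0 @(0,0) - residue 3 @(1, 0)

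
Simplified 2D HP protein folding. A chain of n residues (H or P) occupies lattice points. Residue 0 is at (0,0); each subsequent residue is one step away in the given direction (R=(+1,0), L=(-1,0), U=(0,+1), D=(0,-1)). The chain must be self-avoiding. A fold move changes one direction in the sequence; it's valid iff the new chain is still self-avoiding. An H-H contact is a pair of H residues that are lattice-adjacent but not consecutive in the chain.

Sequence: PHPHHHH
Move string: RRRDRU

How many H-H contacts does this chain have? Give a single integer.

Answer: 1

Derivation:
Positions: [(0, 0), (1, 0), (2, 0), (3, 0), (3, -1), (4, -1), (4, 0)]
H-H contact: residue 3 @(3,0) - residue 6 @(4, 0)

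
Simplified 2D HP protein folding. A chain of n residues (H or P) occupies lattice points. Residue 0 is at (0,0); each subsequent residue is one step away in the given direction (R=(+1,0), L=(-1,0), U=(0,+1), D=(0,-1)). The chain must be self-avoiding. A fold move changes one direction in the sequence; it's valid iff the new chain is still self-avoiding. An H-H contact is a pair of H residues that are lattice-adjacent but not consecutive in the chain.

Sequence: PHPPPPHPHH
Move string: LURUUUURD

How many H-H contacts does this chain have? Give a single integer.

Positions: [(0, 0), (-1, 0), (-1, 1), (0, 1), (0, 2), (0, 3), (0, 4), (0, 5), (1, 5), (1, 4)]
H-H contact: residue 6 @(0,4) - residue 9 @(1, 4)

Answer: 1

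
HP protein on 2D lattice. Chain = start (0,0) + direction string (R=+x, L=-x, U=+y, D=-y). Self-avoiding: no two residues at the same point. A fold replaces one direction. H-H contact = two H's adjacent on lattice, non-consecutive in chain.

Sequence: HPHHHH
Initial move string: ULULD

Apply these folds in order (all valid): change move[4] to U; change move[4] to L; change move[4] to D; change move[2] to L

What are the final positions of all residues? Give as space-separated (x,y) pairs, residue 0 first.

Answer: (0,0) (0,1) (-1,1) (-2,1) (-3,1) (-3,0)

Derivation:
Initial moves: ULULD
Fold: move[4]->U => ULULU (positions: [(0, 0), (0, 1), (-1, 1), (-1, 2), (-2, 2), (-2, 3)])
Fold: move[4]->L => ULULL (positions: [(0, 0), (0, 1), (-1, 1), (-1, 2), (-2, 2), (-3, 2)])
Fold: move[4]->D => ULULD (positions: [(0, 0), (0, 1), (-1, 1), (-1, 2), (-2, 2), (-2, 1)])
Fold: move[2]->L => ULLLD (positions: [(0, 0), (0, 1), (-1, 1), (-2, 1), (-3, 1), (-3, 0)])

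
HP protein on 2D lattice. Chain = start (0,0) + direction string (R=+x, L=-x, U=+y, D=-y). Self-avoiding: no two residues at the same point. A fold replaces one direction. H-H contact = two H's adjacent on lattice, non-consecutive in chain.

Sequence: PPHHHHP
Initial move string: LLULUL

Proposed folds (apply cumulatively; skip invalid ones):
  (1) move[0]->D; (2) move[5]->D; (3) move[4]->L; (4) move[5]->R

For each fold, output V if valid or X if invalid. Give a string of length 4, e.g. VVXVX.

Initial: LLULUL -> [(0, 0), (-1, 0), (-2, 0), (-2, 1), (-3, 1), (-3, 2), (-4, 2)]
Fold 1: move[0]->D => DLULUL VALID
Fold 2: move[5]->D => DLULUD INVALID (collision), skipped
Fold 3: move[4]->L => DLULLL VALID
Fold 4: move[5]->R => DLULLR INVALID (collision), skipped

Answer: VXVX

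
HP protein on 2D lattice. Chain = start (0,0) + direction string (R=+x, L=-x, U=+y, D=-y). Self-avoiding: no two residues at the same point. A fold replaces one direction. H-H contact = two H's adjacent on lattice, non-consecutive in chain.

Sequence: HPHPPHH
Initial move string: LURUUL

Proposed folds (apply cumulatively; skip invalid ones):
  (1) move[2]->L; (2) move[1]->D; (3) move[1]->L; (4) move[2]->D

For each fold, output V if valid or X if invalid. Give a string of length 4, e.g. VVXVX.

Answer: VVVX

Derivation:
Initial: LURUUL -> [(0, 0), (-1, 0), (-1, 1), (0, 1), (0, 2), (0, 3), (-1, 3)]
Fold 1: move[2]->L => LULUUL VALID
Fold 2: move[1]->D => LDLUUL VALID
Fold 3: move[1]->L => LLLUUL VALID
Fold 4: move[2]->D => LLDUUL INVALID (collision), skipped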